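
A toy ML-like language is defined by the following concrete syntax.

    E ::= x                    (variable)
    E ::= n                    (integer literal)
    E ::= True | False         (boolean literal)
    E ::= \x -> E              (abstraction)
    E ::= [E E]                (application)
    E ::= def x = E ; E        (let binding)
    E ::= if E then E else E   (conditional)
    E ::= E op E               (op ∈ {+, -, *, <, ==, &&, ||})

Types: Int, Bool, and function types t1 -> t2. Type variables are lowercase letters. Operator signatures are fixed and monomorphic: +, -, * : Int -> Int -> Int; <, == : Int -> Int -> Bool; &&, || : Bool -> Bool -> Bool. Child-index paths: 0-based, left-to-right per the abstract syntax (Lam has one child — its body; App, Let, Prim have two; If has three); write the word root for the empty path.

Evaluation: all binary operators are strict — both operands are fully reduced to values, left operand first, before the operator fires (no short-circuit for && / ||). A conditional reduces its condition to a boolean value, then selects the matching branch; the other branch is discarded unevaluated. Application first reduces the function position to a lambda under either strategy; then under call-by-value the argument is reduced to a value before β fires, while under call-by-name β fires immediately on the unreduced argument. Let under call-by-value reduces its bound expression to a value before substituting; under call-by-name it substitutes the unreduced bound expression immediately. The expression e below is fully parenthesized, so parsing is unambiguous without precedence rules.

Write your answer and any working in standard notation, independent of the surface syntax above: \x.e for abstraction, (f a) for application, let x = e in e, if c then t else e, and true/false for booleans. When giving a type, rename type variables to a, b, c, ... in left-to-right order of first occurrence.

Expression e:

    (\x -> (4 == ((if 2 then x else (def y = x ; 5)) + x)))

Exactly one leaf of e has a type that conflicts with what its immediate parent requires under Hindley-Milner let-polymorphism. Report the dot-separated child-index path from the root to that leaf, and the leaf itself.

Working:
  unify Int ~ Int
  unify Int ~ Bool
  FAIL: mismatch Int ~ Bool

Answer: 0.1.0.0 : 2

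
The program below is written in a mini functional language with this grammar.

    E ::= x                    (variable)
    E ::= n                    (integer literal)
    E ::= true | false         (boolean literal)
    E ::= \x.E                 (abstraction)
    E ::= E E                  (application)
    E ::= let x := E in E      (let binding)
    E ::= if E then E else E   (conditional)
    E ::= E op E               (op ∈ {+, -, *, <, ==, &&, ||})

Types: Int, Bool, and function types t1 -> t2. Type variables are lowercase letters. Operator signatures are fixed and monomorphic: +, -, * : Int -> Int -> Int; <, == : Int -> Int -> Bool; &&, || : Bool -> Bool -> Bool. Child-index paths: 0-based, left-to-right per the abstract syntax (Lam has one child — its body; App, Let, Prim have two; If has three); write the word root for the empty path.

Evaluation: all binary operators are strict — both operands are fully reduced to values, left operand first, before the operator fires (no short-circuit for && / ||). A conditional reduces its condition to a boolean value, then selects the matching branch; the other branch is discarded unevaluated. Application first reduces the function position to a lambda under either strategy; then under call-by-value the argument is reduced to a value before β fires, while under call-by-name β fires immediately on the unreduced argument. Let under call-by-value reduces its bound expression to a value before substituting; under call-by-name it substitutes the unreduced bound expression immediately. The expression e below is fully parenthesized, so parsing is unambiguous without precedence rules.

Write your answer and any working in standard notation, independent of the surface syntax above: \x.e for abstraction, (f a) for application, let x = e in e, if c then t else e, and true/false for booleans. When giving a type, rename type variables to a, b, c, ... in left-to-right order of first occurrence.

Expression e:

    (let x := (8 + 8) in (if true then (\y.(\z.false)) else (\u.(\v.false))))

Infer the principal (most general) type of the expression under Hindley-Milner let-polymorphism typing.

Answer: a -> b -> Bool

Working:
  unify Int ~ Int
  unify Int ~ Int
let x : Int
  unify Bool ~ Bool
\z._ : b -> Bool
\y._ : a -> b -> Bool
\v._ : d -> Bool
\u._ : c -> d -> Bool
  unify a -> b -> Bool ~ c -> d -> Bool
  unify a ~ c
  unify b -> Bool ~ d -> Bool
  unify b ~ d
  unify Bool ~ Bool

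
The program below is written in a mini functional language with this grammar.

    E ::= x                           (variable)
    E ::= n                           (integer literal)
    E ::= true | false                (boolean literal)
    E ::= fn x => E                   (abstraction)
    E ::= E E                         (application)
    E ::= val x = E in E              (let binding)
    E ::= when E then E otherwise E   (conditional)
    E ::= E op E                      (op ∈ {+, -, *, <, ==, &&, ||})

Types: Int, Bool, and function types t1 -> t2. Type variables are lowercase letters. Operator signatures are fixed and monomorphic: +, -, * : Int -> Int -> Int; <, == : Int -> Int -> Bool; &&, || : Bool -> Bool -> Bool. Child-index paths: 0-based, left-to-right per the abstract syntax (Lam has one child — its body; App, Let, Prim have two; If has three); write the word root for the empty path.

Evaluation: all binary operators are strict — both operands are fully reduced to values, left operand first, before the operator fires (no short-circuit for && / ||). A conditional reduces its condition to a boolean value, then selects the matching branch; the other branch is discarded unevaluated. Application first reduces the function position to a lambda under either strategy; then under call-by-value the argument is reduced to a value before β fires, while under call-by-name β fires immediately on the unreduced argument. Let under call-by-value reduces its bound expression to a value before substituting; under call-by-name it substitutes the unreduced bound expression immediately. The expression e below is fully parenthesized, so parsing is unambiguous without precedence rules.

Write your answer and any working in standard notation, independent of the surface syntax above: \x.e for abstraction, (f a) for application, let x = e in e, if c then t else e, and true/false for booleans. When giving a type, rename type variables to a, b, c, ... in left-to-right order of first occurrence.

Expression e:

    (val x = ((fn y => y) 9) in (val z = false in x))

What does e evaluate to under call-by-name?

Answer: 9

Trace:
step 0: (let x = ((\y.y) 9) in (let z = false in x))
step 1: [let@root] (let z = false in ((\y.y) 9))
step 2: [let@root] ((\y.y) 9)
step 3: [beta@root] 9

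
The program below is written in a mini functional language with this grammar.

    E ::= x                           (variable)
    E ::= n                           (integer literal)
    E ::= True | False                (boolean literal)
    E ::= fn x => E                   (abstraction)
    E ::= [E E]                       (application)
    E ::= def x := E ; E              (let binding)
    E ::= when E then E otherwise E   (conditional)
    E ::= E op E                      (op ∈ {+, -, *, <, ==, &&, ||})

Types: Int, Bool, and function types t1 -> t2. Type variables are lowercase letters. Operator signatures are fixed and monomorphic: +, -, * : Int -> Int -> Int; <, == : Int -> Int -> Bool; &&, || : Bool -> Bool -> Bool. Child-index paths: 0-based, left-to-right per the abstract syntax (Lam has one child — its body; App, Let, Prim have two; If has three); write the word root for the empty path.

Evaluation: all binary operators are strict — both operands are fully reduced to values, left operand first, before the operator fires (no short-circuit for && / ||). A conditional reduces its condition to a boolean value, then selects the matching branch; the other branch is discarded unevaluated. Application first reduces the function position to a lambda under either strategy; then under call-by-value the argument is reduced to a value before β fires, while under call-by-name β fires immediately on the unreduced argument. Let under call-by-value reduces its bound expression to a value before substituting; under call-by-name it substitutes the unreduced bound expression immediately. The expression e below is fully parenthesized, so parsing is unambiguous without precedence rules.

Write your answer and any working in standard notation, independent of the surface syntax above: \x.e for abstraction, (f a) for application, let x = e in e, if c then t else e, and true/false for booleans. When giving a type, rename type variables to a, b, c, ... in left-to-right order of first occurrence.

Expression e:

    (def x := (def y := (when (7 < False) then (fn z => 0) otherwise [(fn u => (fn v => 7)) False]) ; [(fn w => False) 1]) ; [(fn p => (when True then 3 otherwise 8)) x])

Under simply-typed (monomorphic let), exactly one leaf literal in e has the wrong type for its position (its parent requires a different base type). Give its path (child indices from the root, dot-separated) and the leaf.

Derivation:
  unify Int ~ Int
  unify Bool ~ Int
  FAIL: mismatch Bool ~ Int

Answer: 0.0.0.1 : false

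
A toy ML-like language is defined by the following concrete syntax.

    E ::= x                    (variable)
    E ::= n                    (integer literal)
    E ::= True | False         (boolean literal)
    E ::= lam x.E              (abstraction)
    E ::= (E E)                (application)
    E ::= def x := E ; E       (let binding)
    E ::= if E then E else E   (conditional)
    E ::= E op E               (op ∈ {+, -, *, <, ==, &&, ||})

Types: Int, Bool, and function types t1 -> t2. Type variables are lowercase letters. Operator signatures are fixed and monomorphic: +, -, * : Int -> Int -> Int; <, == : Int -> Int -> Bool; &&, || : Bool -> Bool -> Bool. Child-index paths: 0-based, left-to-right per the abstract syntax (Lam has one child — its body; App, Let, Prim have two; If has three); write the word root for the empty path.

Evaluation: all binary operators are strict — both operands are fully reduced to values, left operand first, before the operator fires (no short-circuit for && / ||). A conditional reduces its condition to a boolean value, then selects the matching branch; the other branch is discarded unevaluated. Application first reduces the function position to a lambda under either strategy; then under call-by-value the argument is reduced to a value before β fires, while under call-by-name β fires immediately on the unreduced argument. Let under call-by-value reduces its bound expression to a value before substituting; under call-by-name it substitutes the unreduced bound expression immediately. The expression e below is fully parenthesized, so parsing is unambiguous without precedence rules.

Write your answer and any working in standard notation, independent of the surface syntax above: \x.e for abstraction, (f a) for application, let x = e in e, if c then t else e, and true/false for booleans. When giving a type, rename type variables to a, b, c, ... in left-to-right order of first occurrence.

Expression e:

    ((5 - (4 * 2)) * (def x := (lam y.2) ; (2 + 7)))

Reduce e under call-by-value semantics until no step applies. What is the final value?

Trace:
step 0: ((5 - (4 * 2)) * (let x = (\y.2) in (2 + 7)))
step 1: [delta@0.1] ((5 - 8) * (let x = (\y.2) in (2 + 7)))
step 2: [delta@0] (-3 * (let x = (\y.2) in (2 + 7)))
step 3: [let@1] (-3 * (2 + 7))
step 4: [delta@1] (-3 * 9)
step 5: [delta@root] -27

Answer: -27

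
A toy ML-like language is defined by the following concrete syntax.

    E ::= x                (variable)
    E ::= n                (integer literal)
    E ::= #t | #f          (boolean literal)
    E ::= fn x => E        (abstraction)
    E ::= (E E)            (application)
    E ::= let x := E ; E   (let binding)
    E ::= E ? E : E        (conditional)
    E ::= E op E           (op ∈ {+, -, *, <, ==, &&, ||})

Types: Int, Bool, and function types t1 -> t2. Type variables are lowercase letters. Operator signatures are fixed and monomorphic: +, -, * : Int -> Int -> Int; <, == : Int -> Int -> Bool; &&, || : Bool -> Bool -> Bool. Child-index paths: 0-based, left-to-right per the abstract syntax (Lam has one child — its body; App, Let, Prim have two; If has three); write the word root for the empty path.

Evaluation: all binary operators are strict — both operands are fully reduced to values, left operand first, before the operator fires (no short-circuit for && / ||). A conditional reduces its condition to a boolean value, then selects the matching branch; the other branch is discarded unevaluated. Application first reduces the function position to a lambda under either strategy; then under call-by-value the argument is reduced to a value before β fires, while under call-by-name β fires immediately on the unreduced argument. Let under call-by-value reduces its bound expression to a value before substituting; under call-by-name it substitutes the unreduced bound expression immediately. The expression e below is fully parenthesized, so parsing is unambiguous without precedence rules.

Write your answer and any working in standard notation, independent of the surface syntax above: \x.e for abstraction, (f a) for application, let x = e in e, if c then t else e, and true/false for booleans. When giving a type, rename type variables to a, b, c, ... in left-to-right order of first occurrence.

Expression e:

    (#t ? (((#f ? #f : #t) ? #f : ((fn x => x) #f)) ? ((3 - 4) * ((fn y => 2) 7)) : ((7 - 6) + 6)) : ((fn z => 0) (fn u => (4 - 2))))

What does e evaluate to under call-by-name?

Trace:
step 0: (if true then (if (if (if false then false else true) then false else ((\x.x) false)) then ((3 - 4) * ((\y.2) 7)) else ((7 - 6) + 6)) else ((\z.0) (\u.(4 - 2))))
step 1: [if@root] (if (if (if false then false else true) then false else ((\x.x) false)) then ((3 - 4) * ((\y.2) 7)) else ((7 - 6) + 6))
step 2: [if@0.0] (if (if true then false else ((\x.x) false)) then ((3 - 4) * ((\y.2) 7)) else ((7 - 6) + 6))
step 3: [if@0] (if false then ((3 - 4) * ((\y.2) 7)) else ((7 - 6) + 6))
step 4: [if@root] ((7 - 6) + 6)
step 5: [delta@0] (1 + 6)
step 6: [delta@root] 7

Answer: 7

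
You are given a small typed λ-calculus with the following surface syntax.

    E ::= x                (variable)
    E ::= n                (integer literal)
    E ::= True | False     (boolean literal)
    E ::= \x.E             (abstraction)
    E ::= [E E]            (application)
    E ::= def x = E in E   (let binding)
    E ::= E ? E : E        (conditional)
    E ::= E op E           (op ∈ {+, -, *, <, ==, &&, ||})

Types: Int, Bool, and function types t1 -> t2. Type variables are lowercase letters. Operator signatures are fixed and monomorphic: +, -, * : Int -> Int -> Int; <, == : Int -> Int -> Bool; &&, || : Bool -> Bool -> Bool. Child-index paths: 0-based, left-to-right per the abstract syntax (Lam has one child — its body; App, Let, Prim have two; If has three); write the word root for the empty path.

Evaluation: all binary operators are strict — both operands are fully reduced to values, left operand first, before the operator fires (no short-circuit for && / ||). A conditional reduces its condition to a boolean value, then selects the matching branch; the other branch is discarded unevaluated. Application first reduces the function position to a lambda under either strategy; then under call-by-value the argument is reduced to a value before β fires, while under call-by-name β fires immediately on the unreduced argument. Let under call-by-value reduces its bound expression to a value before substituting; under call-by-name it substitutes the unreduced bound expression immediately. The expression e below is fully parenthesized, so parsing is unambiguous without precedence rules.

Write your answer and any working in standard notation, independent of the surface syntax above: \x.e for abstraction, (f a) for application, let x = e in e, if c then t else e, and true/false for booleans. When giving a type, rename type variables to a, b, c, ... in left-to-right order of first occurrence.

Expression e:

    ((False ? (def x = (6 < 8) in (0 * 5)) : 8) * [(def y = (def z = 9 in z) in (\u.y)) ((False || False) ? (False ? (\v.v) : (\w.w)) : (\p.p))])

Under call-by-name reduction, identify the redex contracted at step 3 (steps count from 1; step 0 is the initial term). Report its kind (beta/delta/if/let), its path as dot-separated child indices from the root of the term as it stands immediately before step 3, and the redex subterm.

Answer: beta at 1 : ((\u.(let z = 9 in z)) (if (false || false) then (if false then (\v.v) else (\w.w)) else (\p.p)))

Trace:
step 0: ((if false then (let x = (6 < 8) in (0 * 5)) else 8) * ((let y = (let z = 9 in z) in (\u.y)) (if (false || false) then (if false then (\v.v) else (\w.w)) else (\p.p))))
step 1: [if@0] (8 * ((let y = (let z = 9 in z) in (\u.y)) (if (false || false) then (if false then (\v.v) else (\w.w)) else (\p.p))))
step 2: [let@1.0] (8 * ((\u.(let z = 9 in z)) (if (false || false) then (if false then (\v.v) else (\w.w)) else (\p.p))))
step 3: [beta@1] (8 * (let z = 9 in z))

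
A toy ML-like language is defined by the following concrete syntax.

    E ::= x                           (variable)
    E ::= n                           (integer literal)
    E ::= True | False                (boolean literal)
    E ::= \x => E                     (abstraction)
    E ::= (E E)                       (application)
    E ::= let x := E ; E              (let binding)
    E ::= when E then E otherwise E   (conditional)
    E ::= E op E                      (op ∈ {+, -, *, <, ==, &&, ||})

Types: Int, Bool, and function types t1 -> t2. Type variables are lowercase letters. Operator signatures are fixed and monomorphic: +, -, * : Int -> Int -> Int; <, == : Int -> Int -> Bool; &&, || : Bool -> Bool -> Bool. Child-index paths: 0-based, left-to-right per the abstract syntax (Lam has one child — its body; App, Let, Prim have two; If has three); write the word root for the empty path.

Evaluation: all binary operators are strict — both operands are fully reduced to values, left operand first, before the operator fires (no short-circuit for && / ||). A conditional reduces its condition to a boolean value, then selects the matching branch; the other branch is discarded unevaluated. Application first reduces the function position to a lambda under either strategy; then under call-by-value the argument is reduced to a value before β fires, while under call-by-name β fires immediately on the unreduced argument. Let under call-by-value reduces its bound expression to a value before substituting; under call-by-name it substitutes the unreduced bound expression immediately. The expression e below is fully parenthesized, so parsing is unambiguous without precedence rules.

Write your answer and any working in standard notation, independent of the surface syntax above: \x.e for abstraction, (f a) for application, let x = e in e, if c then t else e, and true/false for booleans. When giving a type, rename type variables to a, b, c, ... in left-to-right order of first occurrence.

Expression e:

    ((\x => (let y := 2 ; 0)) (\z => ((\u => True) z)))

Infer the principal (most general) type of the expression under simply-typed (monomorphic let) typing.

Answer: Int

Working:
let y : Int
\x._ : a -> Int
\u._ : c -> Bool
z : b
  unify c -> Bool ~ b -> d
  unify c ~ b
  unify Bool ~ d
_ _ : Bool
\z._ : b -> Bool
  unify a -> Int ~ (b -> Bool) -> e
  unify a ~ b -> Bool
  unify Int ~ e
_ _ : Int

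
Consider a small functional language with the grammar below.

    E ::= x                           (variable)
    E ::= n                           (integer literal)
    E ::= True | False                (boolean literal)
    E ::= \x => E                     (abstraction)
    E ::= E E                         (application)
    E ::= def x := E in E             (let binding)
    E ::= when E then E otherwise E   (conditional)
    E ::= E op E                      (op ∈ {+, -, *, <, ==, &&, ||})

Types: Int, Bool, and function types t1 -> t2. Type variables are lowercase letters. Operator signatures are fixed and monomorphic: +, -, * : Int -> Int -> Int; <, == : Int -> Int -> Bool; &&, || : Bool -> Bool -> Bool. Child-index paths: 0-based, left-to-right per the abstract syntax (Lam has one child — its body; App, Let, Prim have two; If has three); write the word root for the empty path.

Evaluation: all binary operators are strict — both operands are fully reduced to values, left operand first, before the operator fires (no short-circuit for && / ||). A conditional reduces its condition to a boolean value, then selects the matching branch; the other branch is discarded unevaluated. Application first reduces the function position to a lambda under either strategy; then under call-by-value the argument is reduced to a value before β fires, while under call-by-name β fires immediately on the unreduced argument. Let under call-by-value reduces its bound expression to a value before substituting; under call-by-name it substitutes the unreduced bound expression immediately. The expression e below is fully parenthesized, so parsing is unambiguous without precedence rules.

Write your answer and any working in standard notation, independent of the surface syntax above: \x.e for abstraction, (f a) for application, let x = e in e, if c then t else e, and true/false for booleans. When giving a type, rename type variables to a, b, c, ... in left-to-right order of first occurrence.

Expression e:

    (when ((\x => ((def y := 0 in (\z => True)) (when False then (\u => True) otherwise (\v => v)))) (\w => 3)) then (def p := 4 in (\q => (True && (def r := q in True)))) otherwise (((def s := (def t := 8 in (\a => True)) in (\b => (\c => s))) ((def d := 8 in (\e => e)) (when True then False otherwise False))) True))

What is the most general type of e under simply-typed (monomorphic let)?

Trace:
let y : Int
\z._ : b -> Bool
  unify Bool ~ Bool
\u._ : c -> Bool
v : d
\v._ : d -> d
  unify c -> Bool ~ d -> d
  unify c ~ d
  unify Bool ~ d
  unify b -> Bool ~ (Bool -> Bool) -> e
  unify b ~ Bool -> Bool
  unify Bool ~ e
_ _ : Bool
\x._ : a -> Bool
\w._ : f -> Int
  unify a -> Bool ~ (f -> Int) -> g
  unify a ~ f -> Int
  unify Bool ~ g
_ _ : Bool
  unify Bool ~ Bool
let p : Int
  unify Bool ~ Bool
q : h
let r : h
  unify Bool ~ Bool
\q._ : h -> Bool
let t : Int
\a._ : i -> Bool
let s : i -> Bool
s : i -> Bool
\c._ : k -> i -> Bool
\b._ : j -> k -> i -> Bool
let d : Int
e : l
\e._ : l -> l
  unify Bool ~ Bool
  unify Bool ~ Bool
  unify l -> l ~ Bool -> m
  unify l ~ Bool
  unify Bool ~ m
_ _ : Bool
  unify j -> k -> i -> Bool ~ Bool -> n
  unify j ~ Bool
  unify k -> i -> Bool ~ n
_ _ : k -> i -> Bool
  unify k -> i -> Bool ~ Bool -> o
  unify k ~ Bool
  unify i -> Bool ~ o
_ _ : i -> Bool
  unify h -> Bool ~ i -> Bool
  unify h ~ i
  unify Bool ~ Bool

Answer: a -> Bool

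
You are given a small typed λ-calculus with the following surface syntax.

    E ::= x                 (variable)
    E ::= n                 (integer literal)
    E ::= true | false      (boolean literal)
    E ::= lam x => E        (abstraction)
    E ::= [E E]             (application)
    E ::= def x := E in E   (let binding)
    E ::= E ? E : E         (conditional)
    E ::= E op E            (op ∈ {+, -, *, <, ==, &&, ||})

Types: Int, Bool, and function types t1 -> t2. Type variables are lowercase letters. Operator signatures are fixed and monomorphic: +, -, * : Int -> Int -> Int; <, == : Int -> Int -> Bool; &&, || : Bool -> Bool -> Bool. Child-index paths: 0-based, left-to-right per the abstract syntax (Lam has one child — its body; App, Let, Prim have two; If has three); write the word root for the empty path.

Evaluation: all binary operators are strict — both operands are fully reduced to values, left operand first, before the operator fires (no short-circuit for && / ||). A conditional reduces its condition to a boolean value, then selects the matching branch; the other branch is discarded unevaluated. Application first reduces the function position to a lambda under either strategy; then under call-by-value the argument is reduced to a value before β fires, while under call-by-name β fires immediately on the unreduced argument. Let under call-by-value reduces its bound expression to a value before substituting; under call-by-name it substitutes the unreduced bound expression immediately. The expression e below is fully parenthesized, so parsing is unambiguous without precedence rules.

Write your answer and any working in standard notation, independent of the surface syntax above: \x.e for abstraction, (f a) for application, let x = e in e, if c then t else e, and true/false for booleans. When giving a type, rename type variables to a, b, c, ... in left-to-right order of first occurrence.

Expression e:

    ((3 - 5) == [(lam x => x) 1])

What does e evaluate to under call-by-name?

Trace:
step 0: ((3 - 5) == ((\x.x) 1))
step 1: [delta@0] (-2 == ((\x.x) 1))
step 2: [beta@1] (-2 == 1)
step 3: [delta@root] false

Answer: false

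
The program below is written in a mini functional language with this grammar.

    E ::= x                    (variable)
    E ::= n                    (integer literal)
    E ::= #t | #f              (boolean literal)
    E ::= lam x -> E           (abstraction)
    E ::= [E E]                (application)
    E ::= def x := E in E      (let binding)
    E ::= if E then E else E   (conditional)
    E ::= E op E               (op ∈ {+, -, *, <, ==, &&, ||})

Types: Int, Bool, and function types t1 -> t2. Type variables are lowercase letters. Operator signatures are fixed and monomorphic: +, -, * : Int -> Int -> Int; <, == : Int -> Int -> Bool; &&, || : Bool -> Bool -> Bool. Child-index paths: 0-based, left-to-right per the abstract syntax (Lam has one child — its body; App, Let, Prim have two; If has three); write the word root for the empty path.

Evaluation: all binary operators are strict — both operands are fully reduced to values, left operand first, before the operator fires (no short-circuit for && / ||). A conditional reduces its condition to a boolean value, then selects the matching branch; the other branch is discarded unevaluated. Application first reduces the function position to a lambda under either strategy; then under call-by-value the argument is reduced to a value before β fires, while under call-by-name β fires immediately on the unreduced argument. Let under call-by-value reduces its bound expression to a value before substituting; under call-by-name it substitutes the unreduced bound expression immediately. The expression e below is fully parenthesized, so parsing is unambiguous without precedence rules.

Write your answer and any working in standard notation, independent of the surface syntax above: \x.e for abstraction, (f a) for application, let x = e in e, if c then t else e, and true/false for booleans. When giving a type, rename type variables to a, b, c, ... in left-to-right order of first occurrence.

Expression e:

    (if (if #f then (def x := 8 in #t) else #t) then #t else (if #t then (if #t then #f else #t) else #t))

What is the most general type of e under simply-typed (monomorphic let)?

Trace:
  unify Bool ~ Bool
let x : Int
  unify Bool ~ Bool
  unify Bool ~ Bool
  unify Bool ~ Bool
  unify Bool ~ Bool
  unify Bool ~ Bool
  unify Bool ~ Bool
  unify Bool ~ Bool

Answer: Bool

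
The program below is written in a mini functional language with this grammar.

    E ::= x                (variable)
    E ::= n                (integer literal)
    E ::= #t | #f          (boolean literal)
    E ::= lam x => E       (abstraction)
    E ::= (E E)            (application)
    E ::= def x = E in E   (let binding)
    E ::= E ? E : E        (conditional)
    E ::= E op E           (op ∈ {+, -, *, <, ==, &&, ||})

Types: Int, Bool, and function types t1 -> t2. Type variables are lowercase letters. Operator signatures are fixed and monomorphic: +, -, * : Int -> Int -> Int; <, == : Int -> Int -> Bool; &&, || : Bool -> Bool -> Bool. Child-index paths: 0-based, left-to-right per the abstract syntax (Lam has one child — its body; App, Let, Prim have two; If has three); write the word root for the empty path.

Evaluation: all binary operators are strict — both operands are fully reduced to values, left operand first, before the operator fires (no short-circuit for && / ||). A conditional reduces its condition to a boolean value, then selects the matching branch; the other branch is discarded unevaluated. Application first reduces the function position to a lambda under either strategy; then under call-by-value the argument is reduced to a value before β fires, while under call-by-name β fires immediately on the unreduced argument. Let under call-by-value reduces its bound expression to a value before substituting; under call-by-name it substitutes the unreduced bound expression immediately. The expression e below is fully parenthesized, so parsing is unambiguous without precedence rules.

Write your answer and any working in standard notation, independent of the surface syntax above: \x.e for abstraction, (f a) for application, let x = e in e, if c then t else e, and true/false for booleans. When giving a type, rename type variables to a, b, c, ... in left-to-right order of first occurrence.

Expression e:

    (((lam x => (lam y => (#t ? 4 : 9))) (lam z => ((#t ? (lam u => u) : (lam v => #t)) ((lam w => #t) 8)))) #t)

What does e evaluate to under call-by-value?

Working:
step 0: (((\x.(\y.(if true then 4 else 9))) (\z.((if true then (\u.u) else (\v.true)) ((\w.true) 8)))) true)
step 1: [beta@0] ((\y.(if true then 4 else 9)) true)
step 2: [beta@root] (if true then 4 else 9)
step 3: [if@root] 4

Answer: 4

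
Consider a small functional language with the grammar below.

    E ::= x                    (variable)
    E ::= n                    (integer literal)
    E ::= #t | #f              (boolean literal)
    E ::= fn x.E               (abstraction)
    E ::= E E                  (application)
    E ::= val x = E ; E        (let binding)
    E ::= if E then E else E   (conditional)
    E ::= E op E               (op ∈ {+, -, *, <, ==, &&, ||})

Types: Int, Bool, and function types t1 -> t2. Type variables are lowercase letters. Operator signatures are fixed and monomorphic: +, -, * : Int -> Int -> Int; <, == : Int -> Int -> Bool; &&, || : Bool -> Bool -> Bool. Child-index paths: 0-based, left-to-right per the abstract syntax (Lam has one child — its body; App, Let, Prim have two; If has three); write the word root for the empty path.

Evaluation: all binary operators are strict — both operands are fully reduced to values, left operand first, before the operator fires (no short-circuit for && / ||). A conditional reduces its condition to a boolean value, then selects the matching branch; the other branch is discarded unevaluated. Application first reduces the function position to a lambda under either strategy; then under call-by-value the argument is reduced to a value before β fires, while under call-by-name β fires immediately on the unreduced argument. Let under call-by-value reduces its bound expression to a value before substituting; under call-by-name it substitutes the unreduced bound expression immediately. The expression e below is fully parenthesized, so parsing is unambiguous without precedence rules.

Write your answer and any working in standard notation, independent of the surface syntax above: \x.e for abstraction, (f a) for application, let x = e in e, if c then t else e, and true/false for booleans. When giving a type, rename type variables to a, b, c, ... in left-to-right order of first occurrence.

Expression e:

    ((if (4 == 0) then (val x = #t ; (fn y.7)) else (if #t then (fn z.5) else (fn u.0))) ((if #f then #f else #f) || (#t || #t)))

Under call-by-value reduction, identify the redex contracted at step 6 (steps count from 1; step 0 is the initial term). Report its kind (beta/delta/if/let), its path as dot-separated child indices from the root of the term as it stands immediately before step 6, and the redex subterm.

Answer: delta at 1 : (false || true)

Working:
step 0: ((if (4 == 0) then (let x = true in (\y.7)) else (if true then (\z.5) else (\u.0))) ((if false then false else false) || (true || true)))
step 1: [delta@0.0] ((if false then (let x = true in (\y.7)) else (if true then (\z.5) else (\u.0))) ((if false then false else false) || (true || true)))
step 2: [if@0] ((if true then (\z.5) else (\u.0)) ((if false then false else false) || (true || true)))
step 3: [if@0] ((\z.5) ((if false then false else false) || (true || true)))
step 4: [if@1.0] ((\z.5) (false || (true || true)))
step 5: [delta@1.1] ((\z.5) (false || true))
step 6: [delta@1] ((\z.5) true)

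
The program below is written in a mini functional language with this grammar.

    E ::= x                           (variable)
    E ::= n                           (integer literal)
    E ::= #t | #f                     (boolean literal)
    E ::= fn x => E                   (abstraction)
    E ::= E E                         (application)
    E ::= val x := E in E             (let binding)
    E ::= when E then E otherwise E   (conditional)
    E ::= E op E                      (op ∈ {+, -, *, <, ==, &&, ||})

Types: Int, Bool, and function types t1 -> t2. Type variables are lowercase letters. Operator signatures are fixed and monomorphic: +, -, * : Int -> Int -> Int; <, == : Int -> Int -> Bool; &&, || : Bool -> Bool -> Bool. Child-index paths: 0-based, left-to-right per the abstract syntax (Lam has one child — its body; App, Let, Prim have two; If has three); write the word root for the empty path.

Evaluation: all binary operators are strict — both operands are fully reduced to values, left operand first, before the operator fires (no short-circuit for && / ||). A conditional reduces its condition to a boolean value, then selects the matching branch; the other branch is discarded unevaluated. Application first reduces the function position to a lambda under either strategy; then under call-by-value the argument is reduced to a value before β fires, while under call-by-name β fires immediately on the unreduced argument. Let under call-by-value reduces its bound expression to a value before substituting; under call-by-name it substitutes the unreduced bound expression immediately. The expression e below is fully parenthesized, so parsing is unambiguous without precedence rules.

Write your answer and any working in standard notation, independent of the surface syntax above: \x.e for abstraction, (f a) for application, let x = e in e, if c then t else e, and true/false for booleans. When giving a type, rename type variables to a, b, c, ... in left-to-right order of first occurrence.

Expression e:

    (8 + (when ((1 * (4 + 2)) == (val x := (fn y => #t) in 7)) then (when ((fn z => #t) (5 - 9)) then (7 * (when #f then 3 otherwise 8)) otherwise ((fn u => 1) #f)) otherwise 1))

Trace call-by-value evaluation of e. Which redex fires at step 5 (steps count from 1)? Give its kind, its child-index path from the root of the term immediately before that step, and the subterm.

Answer: if at 1 : (if false then (if ((\z.true) (5 - 9)) then (7 * (if false then 3 else 8)) else ((\u.1) false)) else 1)

Derivation:
step 0: (8 + (if ((1 * (4 + 2)) == (let x = (\y.true) in 7)) then (if ((\z.true) (5 - 9)) then (7 * (if false then 3 else 8)) else ((\u.1) false)) else 1))
step 1: [delta@1.0.0.1] (8 + (if ((1 * 6) == (let x = (\y.true) in 7)) then (if ((\z.true) (5 - 9)) then (7 * (if false then 3 else 8)) else ((\u.1) false)) else 1))
step 2: [delta@1.0.0] (8 + (if (6 == (let x = (\y.true) in 7)) then (if ((\z.true) (5 - 9)) then (7 * (if false then 3 else 8)) else ((\u.1) false)) else 1))
step 3: [let@1.0.1] (8 + (if (6 == 7) then (if ((\z.true) (5 - 9)) then (7 * (if false then 3 else 8)) else ((\u.1) false)) else 1))
step 4: [delta@1.0] (8 + (if false then (if ((\z.true) (5 - 9)) then (7 * (if false then 3 else 8)) else ((\u.1) false)) else 1))
step 5: [if@1] (8 + 1)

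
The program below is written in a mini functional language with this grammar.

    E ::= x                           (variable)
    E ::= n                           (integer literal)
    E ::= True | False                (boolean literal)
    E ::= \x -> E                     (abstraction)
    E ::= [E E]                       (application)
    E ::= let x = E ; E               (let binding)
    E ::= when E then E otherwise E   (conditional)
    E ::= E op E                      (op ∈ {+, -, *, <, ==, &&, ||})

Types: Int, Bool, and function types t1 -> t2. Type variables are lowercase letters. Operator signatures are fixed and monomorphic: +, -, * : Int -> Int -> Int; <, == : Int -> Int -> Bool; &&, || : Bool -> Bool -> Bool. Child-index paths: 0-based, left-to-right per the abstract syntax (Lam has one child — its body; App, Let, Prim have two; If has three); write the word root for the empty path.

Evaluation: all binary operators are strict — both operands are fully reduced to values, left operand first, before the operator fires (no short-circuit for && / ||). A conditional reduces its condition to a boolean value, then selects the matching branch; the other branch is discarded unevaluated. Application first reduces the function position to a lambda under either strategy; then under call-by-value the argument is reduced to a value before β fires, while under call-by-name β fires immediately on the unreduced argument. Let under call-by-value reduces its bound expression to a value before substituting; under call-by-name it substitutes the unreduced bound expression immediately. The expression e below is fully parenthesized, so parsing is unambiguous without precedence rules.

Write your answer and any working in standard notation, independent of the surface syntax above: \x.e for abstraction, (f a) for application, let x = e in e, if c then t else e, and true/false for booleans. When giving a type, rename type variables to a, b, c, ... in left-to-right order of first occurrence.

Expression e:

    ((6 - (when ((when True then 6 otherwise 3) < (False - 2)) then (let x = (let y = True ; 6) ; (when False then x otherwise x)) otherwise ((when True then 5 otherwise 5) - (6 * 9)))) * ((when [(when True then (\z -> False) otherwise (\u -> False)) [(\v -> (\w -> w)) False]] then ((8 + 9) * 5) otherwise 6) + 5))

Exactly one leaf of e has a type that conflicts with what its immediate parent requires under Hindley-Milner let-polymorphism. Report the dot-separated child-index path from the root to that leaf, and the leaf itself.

Derivation:
  unify Int ~ Int
  unify Bool ~ Bool
  unify Int ~ Int
  unify Int ~ Int
  unify Bool ~ Int
  FAIL: mismatch Bool ~ Int

Answer: 0.1.0.1.0 : false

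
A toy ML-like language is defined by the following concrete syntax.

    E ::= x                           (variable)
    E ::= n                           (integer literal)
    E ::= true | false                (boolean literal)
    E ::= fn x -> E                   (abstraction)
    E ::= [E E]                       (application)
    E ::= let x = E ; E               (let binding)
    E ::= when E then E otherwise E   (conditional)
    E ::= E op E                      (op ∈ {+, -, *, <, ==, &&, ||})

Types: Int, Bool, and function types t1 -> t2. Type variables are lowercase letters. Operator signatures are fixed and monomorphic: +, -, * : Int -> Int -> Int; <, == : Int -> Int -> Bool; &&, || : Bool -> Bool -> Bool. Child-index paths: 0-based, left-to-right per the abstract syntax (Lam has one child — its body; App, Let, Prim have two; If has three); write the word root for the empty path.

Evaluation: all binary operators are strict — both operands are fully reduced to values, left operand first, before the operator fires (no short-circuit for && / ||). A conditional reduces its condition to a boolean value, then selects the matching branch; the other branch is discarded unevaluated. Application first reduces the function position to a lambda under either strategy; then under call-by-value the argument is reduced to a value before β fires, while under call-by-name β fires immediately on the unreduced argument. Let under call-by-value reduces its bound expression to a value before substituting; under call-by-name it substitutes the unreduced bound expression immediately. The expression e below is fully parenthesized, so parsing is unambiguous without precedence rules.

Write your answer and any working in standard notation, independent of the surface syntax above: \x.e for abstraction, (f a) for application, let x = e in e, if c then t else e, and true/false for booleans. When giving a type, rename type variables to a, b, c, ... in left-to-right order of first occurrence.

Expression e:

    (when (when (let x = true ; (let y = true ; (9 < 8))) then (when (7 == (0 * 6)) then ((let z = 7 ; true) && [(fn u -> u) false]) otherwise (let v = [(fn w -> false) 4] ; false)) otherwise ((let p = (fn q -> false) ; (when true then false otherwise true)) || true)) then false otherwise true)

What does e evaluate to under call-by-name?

Working:
step 0: (if (if (let x = true in (let y = true in (9 < 8))) then (if (7 == (0 * 6)) then ((let z = 7 in true) && ((\u.u) false)) else (let v = ((\w.false) 4) in false)) else ((let p = (\q.false) in (if true then false else true)) || true)) then false else true)
step 1: [let@0.0] (if (if (let y = true in (9 < 8)) then (if (7 == (0 * 6)) then ((let z = 7 in true) && ((\u.u) false)) else (let v = ((\w.false) 4) in false)) else ((let p = (\q.false) in (if true then false else true)) || true)) then false else true)
step 2: [let@0.0] (if (if (9 < 8) then (if (7 == (0 * 6)) then ((let z = 7 in true) && ((\u.u) false)) else (let v = ((\w.false) 4) in false)) else ((let p = (\q.false) in (if true then false else true)) || true)) then false else true)
step 3: [delta@0.0] (if (if false then (if (7 == (0 * 6)) then ((let z = 7 in true) && ((\u.u) false)) else (let v = ((\w.false) 4) in false)) else ((let p = (\q.false) in (if true then false else true)) || true)) then false else true)
step 4: [if@0] (if ((let p = (\q.false) in (if true then false else true)) || true) then false else true)
step 5: [let@0.0] (if ((if true then false else true) || true) then false else true)
step 6: [if@0.0] (if (false || true) then false else true)
step 7: [delta@0] (if true then false else true)
step 8: [if@root] false

Answer: false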